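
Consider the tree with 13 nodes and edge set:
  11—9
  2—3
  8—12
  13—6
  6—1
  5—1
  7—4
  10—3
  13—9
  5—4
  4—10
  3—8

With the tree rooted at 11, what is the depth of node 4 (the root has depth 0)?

6

11 – 9 – 13 – 6 – 1 – 5 – 4 — 6 edges.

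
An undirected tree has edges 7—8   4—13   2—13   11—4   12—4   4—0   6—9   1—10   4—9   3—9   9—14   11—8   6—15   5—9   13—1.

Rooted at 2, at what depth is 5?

2–13–4–9–5 — 4 edges.

4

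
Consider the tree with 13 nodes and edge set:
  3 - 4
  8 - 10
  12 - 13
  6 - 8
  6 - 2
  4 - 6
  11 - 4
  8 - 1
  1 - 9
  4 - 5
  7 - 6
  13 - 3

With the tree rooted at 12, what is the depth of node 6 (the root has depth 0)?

4

Climbing from 6 to the root: 6 → 4 → 3 → 13 → 12. That's 4 steps.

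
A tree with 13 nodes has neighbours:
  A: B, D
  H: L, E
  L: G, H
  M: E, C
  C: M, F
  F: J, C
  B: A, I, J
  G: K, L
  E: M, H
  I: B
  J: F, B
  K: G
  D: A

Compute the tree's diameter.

11

BFS from D reaches K last, at distance 11; BFS from K confirms no node is farther.
Path: D - A - B - J - F - C - M - E - H - L - G - K.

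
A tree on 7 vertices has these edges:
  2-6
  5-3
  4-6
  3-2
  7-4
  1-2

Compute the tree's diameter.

5

BFS from 7 reaches 5 last, at distance 5; BFS from 5 confirms no node is farther.
Path: 7 – 4 – 6 – 2 – 3 – 5.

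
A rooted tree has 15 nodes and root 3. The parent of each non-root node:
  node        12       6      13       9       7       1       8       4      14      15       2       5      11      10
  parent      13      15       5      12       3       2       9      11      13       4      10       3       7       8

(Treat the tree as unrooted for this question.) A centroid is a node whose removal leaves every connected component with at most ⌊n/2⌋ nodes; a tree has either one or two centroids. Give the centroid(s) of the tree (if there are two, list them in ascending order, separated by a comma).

13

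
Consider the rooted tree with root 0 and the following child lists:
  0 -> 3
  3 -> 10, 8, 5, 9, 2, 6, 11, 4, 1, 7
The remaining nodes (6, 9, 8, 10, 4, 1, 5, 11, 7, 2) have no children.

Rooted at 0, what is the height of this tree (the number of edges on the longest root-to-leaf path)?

2

9 sits deepest: 0 – 3 – 9 — 2 edges from the root.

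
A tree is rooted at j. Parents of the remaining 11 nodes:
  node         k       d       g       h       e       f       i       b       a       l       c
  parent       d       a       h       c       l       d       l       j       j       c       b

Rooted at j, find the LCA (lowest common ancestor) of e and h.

c

Path e→root: e l c b j; path h→root: h c b j.
First common node: c.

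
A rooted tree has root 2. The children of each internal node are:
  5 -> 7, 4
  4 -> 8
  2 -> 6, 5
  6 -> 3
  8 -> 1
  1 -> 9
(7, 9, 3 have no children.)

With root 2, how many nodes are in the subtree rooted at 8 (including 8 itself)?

3

Descendants of 8 (including itself): 8, 1, 9. That's 3.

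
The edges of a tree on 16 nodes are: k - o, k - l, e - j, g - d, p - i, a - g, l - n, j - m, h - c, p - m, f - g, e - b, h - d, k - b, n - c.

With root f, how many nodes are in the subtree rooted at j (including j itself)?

4

The subtree rooted at j contains: j, m, p, i — 4 nodes.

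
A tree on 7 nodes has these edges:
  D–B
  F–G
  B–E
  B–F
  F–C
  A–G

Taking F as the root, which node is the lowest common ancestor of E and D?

B

Path E→root: E B F; path D→root: D B F.
First common node: B.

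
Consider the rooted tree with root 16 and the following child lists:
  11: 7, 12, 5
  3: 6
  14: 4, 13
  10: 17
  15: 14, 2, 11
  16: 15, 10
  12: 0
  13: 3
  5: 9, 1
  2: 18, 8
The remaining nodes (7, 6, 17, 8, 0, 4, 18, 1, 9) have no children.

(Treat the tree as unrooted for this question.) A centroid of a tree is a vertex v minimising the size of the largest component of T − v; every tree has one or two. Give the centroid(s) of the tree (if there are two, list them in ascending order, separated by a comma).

Delete 15: the remaining components have sizes 7, 5, 3, 3. Max 7 ≤ 9, so 15 is a centroid.
Every other node leaves some component of size > 9, so the centroid is unique.

15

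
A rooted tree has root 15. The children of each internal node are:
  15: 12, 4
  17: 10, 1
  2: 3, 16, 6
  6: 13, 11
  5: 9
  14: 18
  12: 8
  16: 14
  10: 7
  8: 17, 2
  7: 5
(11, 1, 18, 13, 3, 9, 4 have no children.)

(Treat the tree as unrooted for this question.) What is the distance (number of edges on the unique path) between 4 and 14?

6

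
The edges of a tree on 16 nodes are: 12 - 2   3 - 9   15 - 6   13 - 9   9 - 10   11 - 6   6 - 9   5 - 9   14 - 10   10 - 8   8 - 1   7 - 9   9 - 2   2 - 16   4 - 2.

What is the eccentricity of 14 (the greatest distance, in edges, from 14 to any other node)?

4

A farthest node from 14 is 4 (11, 12, 16, 15 also at distance 4).
The path 14 – 10 – 9 – 2 – 4 has 4 edges.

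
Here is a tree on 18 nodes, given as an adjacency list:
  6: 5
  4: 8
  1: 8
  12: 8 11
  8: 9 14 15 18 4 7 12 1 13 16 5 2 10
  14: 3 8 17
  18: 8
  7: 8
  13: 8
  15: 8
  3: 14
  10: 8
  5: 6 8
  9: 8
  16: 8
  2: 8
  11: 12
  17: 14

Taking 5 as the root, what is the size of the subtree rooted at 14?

The subtree rooted at 14 contains: 14, 17, 3 — 3 nodes.

3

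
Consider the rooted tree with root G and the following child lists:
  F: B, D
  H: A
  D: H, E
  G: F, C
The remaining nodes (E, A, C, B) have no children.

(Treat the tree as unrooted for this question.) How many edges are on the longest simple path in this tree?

A longest path is C–G–F–D–H–A, with 5 edges.

5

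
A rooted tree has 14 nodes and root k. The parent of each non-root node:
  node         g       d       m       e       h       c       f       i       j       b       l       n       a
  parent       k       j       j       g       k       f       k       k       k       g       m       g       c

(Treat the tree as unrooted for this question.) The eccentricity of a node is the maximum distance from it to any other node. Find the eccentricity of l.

A farthest node from l is a.
The path l–m–j–k–f–c–a has 6 edges.

6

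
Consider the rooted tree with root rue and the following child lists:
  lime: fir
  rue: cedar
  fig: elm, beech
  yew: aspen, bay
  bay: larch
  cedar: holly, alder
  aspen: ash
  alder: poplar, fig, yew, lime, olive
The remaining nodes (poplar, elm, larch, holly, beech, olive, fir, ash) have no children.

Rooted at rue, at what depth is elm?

rue–cedar–alder–fig–elm — 4 edges.

4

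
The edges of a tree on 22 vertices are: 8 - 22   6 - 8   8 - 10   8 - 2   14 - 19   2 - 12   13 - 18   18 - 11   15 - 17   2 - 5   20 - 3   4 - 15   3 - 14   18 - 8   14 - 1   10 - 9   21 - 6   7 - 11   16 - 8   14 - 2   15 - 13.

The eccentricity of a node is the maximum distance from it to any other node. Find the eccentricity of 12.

6

The node farthest from 12 is 17 (4 also at distance 6), via 12 – 2 – 8 – 18 – 13 – 15 – 17 — 6 edges.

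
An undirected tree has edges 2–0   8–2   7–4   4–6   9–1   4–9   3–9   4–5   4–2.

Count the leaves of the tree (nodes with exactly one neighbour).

7

Exactly 7 nodes have a single neighbour: 0, 1, 3, 5, 6, 7, 8.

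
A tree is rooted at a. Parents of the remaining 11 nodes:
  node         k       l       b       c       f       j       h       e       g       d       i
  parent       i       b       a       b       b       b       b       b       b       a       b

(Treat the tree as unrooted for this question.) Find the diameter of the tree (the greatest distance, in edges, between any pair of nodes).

4

Starting from k, a farthest node is d at distance 4.
One longest path: k - i - b - a - d.
So the diameter is 4.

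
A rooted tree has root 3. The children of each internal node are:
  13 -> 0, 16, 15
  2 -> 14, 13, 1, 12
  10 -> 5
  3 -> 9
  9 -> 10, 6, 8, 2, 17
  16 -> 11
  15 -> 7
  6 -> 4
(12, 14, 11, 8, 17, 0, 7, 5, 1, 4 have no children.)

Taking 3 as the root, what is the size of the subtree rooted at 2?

10

Descendants of 2 (including itself): 2, 1, 13, 14, 12, 16, 0, 15, 11, 7. That's 10.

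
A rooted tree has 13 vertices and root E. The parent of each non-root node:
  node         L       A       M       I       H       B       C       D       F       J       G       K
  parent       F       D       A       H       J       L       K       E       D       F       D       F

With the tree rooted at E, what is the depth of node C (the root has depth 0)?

Path from E to C: E → D → F → K → C, which has 4 edges.

4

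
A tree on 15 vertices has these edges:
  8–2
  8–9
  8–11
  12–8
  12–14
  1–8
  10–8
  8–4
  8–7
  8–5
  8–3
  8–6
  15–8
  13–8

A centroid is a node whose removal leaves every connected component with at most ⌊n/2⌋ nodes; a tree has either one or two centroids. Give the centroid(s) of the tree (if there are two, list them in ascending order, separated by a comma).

Removing 8 splits the tree into components of sizes 2, 1, 1, 1, 1, 1, 1, 1, 1, 1, 1, 1, 1; the largest is 2 ≤ ⌊15/2⌋ = 7.
No neighbour of 8 does as well, so 8 is the unique centroid.

8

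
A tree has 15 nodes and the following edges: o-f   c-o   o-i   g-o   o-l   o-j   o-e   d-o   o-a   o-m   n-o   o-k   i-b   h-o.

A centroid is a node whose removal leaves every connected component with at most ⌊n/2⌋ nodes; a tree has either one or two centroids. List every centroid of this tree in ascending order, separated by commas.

If o is removed the pieces have sizes 2, 1, 1, 1, 1, 1, 1, 1, 1, 1, 1, 1, 1, all ≤ ⌊15/2⌋ = 7.
No neighbour of o does as well, so o is the unique centroid.

o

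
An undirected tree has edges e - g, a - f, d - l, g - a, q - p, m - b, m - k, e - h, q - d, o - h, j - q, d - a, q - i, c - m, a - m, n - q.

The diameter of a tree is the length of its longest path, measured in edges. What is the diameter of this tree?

A longest path is o - h - e - g - a - d - q - j, with 7 edges.

7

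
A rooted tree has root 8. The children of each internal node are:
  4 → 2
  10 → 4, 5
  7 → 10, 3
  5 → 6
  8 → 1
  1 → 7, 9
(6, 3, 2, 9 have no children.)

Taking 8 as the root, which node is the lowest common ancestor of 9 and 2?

1

Path 9→root: 9 1 8; path 2→root: 2 4 10 7 1 8.
First common node: 1.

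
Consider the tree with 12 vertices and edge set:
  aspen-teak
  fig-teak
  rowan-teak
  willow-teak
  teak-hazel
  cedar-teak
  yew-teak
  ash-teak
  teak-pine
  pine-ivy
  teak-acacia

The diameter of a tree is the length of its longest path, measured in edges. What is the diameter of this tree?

A longest path is ivy-pine-teak-fig, with 3 edges.

3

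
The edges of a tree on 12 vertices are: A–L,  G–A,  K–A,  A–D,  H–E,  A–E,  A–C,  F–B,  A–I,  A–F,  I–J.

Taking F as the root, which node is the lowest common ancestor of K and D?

A

Ancestors of K (toward the root): K, A, F.
Ancestors of D: D, A, F.
The deepest node appearing in both lists is A.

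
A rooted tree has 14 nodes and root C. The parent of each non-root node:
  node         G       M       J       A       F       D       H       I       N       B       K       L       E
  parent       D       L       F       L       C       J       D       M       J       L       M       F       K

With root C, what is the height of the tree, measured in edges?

5

E sits deepest: C → F → L → M → K → E — 5 edges from the root.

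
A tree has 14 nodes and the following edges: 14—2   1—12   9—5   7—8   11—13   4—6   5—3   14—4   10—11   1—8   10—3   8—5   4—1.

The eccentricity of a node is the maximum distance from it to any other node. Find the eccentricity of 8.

5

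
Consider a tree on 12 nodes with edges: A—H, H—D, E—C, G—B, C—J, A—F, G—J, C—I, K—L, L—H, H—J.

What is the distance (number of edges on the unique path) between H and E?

3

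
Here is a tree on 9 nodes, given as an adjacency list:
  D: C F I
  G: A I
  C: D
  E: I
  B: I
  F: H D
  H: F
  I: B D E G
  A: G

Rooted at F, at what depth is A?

Climbing from A to the root: A → G → I → D → F. That's 4 steps.

4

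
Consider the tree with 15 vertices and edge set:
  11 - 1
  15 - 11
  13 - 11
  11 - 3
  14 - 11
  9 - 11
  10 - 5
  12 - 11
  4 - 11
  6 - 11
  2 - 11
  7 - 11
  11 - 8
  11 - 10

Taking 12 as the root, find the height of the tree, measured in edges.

5 sits deepest: 12 → 11 → 10 → 5 — 3 edges from the root.

3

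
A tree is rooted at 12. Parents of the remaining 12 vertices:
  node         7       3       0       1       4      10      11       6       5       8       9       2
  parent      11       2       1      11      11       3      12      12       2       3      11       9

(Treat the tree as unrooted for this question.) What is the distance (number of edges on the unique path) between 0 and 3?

5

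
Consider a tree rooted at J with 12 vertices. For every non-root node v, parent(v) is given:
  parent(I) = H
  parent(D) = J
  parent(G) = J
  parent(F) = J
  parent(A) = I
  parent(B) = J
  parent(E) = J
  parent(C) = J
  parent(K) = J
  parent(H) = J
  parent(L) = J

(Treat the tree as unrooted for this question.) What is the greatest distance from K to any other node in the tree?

4

The node farthest from K is A, via K-J-H-I-A — 4 edges.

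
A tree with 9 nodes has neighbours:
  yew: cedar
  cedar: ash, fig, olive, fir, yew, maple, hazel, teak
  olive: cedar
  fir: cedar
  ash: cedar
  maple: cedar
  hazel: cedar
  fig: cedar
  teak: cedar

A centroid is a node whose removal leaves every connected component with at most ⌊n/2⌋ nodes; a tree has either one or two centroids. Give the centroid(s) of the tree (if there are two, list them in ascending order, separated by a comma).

cedar

Removing cedar splits the tree into components of sizes 1, 1, 1, 1, 1, 1, 1, 1; the largest is 1 ≤ ⌊9/2⌋ = 4.
Every other node leaves some component of size > 4, so the centroid is unique.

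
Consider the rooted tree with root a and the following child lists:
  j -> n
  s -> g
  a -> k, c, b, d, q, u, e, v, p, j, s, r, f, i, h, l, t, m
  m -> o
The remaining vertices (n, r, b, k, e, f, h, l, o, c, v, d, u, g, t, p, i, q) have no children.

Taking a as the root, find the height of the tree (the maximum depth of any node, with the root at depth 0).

o sits deepest: a–m–o — 2 edges from the root.

2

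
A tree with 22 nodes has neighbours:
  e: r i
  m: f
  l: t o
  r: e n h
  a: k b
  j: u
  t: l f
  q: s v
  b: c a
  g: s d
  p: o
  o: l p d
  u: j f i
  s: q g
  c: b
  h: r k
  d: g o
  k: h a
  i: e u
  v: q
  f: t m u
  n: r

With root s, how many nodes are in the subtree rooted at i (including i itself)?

9

i's subtree: {i, e, r, h, n, k, a, b, c}, size 9.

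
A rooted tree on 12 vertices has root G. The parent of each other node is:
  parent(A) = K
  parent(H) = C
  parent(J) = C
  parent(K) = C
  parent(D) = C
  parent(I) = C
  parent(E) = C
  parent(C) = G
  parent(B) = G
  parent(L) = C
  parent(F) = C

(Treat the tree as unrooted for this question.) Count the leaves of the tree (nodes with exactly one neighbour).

9

Exactly 9 nodes have a single neighbour: A, B, D, E, F, H, I, J, L.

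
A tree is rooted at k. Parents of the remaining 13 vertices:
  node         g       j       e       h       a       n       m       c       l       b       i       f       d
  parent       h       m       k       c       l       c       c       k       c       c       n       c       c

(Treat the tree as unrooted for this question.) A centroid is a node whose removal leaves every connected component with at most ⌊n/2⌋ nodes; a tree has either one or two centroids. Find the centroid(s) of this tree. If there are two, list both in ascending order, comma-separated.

c

If c is removed the pieces have sizes 2, 2, 2, 2, 2, 1, 1, 1, all ≤ ⌊14/2⌋ = 7.
No neighbour of c does as well, so c is the unique centroid.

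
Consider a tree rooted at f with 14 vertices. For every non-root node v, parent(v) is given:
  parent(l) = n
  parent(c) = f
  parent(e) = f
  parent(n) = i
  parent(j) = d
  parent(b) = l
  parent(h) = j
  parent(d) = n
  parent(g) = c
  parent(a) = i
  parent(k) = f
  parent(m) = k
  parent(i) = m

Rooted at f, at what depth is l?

Climbing from l to the root: l – n – i – m – k – f. That's 5 steps.

5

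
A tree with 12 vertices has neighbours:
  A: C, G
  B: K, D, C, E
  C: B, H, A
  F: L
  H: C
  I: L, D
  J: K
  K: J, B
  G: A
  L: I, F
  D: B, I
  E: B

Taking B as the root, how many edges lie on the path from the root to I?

2

B – D – I — 2 edges.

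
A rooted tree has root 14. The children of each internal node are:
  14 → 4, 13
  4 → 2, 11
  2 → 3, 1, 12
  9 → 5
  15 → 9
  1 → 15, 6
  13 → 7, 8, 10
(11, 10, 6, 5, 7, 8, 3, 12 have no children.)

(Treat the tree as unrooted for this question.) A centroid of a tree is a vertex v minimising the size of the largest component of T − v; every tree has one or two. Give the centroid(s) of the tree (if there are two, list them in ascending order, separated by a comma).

2

Delete 2: the remaining components have sizes 7, 5, 1, 1. Max 7 ≤ 7, so 2 is a centroid.
Every other node leaves some component of size > 7, so the centroid is unique.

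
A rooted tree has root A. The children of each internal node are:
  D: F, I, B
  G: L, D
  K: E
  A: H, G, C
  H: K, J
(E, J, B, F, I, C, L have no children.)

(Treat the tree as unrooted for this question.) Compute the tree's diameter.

6

A longest path is F – D – G – A – H – K – E, with 6 edges.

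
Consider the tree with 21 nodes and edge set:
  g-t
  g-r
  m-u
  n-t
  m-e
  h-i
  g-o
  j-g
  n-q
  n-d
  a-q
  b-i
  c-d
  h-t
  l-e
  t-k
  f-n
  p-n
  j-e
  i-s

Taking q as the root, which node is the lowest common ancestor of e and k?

e's ancestor chain is e, j, g, t, n, q and k's is k, t, n, q; they first meet at t.

t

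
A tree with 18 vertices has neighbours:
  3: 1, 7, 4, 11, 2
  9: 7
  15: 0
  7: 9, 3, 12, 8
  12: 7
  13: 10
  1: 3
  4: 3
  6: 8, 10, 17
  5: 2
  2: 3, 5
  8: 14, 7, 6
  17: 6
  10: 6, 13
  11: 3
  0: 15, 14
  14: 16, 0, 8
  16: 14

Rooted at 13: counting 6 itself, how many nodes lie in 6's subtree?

16

The subtree rooted at 6 contains: 6, 8, 17, 7, 14, 3, 9, 12, 0, 16, 2, 11, 1, 4, 15, 5 — 16 nodes.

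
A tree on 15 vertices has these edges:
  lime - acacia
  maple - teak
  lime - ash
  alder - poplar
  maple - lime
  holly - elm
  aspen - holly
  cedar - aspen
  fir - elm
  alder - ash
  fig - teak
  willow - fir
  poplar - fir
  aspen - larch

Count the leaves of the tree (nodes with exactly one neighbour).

5

Degree-1 nodes: acacia, cedar, fig, larch, willow — 5 of them.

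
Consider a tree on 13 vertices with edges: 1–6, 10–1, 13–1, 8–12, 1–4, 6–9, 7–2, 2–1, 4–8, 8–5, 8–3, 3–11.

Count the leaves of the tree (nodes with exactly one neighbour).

Degree-1 nodes: 5, 7, 9, 10, 11, 12, 13 — 7 of them.

7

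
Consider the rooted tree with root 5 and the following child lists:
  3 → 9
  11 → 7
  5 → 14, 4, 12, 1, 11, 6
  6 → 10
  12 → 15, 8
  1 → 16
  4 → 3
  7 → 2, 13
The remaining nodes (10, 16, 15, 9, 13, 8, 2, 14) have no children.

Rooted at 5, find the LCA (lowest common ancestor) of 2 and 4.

Path 2→root: 2 7 11 5; path 4→root: 4 5.
First common node: 5.

5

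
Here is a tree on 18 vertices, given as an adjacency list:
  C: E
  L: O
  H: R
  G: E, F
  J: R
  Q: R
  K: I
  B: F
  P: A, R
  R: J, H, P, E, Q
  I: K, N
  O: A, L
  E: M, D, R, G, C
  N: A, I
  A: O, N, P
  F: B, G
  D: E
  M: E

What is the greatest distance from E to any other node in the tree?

6

Distances from E peak at 6, attained at K.
E-R-P-A-N-I-K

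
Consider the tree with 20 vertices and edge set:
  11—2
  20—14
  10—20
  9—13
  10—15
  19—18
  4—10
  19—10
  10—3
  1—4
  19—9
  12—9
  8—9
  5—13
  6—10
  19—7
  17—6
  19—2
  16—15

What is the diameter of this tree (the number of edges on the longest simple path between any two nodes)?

BFS from 14 reaches 5 last, at distance 6; BFS from 5 confirms no node is farther.
Path: 14–20–10–19–9–13–5.

6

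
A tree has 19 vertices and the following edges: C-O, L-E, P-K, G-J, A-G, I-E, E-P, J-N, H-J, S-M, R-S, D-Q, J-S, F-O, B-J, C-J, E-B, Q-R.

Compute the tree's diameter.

8

Starting from K, a farthest node is D at distance 8.
One longest path: K-P-E-B-J-S-R-Q-D.
So the diameter is 8.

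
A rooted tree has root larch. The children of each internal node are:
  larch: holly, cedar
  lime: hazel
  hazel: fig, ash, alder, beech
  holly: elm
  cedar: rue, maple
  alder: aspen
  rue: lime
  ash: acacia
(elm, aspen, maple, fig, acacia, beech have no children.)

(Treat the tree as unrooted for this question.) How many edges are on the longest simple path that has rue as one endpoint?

4

A farthest node from rue is aspen (elm, acacia also at distance 4).
The path rue – lime – hazel – alder – aspen has 4 edges.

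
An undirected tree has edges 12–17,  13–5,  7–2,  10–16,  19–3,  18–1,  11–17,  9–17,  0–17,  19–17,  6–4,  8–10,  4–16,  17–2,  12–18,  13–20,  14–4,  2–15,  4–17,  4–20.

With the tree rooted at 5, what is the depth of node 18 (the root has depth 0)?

Climbing from 18 to the root: 18 – 12 – 17 – 4 – 20 – 13 – 5. That's 6 steps.

6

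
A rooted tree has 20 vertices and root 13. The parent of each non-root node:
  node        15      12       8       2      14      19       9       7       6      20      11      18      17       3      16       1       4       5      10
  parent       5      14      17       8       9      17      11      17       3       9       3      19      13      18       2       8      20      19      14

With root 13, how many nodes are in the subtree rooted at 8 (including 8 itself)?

The subtree rooted at 8 contains: 8, 2, 1, 16 — 4 nodes.

4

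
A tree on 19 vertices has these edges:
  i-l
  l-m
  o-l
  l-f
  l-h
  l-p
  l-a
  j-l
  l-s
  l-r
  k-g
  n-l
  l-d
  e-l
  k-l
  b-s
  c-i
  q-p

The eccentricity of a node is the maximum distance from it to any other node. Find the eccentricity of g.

Distances from g peak at 4, attained at q (c, b also at distance 4).
g-k-l-p-q

4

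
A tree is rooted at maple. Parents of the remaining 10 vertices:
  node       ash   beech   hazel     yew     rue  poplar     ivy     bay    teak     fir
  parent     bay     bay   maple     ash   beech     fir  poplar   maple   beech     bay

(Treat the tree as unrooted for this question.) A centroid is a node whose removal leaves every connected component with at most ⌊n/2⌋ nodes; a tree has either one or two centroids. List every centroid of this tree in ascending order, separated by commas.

bay

If bay is removed the pieces have sizes 3, 3, 2, 2, all ≤ ⌊11/2⌋ = 5.
Every other node leaves some component of size > 5, so the centroid is unique.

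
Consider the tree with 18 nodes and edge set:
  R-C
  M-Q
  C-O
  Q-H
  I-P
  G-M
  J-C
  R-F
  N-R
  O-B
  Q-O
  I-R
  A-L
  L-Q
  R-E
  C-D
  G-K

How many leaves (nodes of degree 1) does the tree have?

10

Degree-1 nodes: A, B, D, E, F, H, J, K, N, P — 10 of them.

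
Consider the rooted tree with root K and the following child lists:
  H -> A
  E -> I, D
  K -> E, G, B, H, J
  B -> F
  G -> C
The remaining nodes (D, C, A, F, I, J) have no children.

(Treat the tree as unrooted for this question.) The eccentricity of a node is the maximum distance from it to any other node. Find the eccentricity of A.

4

Distances from A peak at 4, attained at D (I, C, F also at distance 4).
A–H–K–E–D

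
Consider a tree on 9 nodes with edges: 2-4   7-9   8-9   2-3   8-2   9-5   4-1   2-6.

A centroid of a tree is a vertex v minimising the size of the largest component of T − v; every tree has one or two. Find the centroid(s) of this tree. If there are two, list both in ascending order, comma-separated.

2

Removing 2 splits the tree into components of sizes 4, 2, 1, 1; the largest is 4 ≤ ⌊9/2⌋ = 4.
Every other node leaves some component of size > 4, so the centroid is unique.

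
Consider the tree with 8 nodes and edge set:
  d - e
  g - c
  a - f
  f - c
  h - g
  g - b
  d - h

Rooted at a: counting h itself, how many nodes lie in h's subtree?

3

The subtree rooted at h contains: h, d, e — 3 nodes.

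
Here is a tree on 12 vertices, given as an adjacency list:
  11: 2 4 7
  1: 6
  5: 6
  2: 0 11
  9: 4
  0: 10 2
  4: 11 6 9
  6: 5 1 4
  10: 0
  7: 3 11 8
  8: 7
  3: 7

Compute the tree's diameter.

6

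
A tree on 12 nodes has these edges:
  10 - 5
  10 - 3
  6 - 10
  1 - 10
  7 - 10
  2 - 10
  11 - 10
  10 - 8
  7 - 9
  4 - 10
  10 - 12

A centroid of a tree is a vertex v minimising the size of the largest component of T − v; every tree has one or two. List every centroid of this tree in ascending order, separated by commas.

10

Removing 10 splits the tree into components of sizes 2, 1, 1, 1, 1, 1, 1, 1, 1, 1; the largest is 2 ≤ ⌊12/2⌋ = 6.
No neighbour of 10 does as well, so 10 is the unique centroid.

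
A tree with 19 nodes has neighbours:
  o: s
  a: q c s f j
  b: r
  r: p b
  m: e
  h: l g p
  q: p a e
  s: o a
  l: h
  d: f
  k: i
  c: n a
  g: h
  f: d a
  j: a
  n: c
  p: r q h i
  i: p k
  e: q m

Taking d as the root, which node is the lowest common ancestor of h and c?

Path h→root: h p q a f d; path c→root: c a f d.
First common node: a.

a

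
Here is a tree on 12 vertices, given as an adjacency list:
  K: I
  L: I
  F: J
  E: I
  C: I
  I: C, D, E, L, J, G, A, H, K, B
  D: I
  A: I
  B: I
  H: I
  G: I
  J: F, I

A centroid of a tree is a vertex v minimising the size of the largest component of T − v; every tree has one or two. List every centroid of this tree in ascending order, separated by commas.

I

If I is removed the pieces have sizes 2, 1, 1, 1, 1, 1, 1, 1, 1, 1, all ≤ ⌊12/2⌋ = 6.
Every other node leaves some component of size > 6, so the centroid is unique.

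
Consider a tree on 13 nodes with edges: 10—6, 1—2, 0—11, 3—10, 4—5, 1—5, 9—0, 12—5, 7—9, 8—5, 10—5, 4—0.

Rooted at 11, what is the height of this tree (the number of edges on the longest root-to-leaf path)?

5

A deepest node is 2, reached by 11-0-4-5-1-2.
That path has 5 edges, so the height is 5.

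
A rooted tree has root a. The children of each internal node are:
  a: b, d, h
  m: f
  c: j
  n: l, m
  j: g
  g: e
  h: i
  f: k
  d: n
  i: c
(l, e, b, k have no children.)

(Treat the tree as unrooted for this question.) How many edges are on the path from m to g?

8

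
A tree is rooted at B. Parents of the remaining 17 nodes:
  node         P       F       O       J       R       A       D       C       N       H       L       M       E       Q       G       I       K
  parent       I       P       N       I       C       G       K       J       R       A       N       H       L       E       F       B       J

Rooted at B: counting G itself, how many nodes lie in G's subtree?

The subtree rooted at G contains: G, A, H, M — 4 nodes.

4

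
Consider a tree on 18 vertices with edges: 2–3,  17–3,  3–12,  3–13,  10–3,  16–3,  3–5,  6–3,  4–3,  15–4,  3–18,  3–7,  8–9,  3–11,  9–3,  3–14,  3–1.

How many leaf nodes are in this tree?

15

Degree-1 nodes: 1, 2, 5, 6, 7, 8, 10, 11, 12, 13, 14, 15, 16, 17, 18 — 15 of them.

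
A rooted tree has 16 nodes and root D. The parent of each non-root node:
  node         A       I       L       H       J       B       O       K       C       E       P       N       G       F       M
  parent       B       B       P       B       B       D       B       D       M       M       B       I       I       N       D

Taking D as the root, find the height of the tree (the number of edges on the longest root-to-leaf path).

F sits deepest: D–B–I–N–F — 4 edges from the root.

4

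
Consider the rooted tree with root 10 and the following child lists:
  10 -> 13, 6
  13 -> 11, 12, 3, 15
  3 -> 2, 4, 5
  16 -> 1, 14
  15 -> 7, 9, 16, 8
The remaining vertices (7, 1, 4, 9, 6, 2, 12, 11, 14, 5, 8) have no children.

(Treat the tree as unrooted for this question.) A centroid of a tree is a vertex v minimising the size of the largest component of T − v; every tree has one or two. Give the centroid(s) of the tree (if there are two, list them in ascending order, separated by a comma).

Delete 13: the remaining components have sizes 7, 4, 2, 1, 1. Max 7 ≤ 8, so 13 is a centroid.
Every other node leaves some component of size > 8, so the centroid is unique.

13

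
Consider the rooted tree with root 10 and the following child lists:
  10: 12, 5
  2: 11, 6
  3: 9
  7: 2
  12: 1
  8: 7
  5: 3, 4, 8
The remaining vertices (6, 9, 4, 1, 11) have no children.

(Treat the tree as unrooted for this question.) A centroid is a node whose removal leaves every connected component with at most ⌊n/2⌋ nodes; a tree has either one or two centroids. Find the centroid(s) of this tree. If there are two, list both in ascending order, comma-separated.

5

If 5 is removed the pieces have sizes 5, 3, 2, 1, all ≤ ⌊12/2⌋ = 6.
No neighbour of 5 does as well, so 5 is the unique centroid.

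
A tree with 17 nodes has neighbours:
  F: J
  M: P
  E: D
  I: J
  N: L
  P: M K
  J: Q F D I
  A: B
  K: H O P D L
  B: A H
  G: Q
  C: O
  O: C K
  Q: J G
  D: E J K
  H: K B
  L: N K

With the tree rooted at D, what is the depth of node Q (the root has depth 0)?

2

Climbing from Q to the root: Q–J–D. That's 2 steps.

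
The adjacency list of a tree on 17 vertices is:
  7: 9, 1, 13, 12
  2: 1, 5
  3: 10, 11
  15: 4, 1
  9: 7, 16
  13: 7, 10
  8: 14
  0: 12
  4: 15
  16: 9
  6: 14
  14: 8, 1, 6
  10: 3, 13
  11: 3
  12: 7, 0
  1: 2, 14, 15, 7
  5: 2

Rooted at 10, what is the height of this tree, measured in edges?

The longest root-to-leaf path is 10 – 13 – 7 – 1 – 15 – 4 (5 edges).

5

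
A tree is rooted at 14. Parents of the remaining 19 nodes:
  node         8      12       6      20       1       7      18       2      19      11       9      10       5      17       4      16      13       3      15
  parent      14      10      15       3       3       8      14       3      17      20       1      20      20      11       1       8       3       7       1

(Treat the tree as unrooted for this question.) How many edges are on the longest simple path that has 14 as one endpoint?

Distances from 14 peak at 7, attained at 19.
14–8–7–3–20–11–17–19

7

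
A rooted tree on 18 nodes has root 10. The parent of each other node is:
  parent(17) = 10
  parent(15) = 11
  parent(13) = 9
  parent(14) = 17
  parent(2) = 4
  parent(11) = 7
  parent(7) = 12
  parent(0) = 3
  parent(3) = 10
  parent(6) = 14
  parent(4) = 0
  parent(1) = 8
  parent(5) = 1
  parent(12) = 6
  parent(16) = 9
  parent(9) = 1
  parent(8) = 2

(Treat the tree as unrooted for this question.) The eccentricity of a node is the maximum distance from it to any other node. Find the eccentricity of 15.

15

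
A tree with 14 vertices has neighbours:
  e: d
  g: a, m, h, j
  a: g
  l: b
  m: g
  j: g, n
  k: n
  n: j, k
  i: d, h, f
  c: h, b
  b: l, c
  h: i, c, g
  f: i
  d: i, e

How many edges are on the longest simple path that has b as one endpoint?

Distances from b peak at 6, attained at k.
b – c – h – g – j – n – k

6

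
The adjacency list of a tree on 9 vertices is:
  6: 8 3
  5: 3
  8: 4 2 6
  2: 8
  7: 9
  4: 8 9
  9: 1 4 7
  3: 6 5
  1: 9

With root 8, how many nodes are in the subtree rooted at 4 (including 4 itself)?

4

4's subtree: {4, 9, 7, 1}, size 4.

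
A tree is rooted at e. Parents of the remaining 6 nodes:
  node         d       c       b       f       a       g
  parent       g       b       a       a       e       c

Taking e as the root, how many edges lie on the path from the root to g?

4

e–a–b–c–g — 4 edges.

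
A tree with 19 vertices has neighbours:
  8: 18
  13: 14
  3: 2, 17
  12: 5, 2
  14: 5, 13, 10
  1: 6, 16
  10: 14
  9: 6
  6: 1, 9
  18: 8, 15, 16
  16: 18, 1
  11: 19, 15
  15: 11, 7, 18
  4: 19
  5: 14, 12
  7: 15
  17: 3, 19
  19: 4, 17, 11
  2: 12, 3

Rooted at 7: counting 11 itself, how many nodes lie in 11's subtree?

11

The subtree rooted at 11 contains: 11, 19, 17, 4, 3, 2, 12, 5, 14, 10, 13 — 11 nodes.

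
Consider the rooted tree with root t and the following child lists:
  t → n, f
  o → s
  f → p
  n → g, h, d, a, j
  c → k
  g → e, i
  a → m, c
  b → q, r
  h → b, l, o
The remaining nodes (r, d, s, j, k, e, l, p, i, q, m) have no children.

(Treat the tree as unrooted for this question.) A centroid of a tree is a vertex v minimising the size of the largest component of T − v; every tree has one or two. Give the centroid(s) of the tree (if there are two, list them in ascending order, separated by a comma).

n

Removing n splits the tree into components of sizes 7, 4, 3, 3, 1, 1; the largest is 7 ≤ ⌊20/2⌋ = 10.
No neighbour of n does as well, so n is the unique centroid.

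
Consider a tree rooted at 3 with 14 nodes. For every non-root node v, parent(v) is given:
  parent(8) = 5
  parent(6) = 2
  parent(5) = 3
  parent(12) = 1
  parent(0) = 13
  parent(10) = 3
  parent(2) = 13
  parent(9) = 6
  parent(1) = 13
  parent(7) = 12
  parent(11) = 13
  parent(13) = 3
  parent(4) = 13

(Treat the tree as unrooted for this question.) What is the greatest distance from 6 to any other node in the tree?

The node farthest from 6 is 8 (7 also at distance 5), via 6-2-13-3-5-8 — 5 edges.

5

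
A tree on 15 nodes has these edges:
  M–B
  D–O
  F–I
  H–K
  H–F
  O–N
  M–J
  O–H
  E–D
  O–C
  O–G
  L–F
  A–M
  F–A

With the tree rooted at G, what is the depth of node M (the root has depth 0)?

5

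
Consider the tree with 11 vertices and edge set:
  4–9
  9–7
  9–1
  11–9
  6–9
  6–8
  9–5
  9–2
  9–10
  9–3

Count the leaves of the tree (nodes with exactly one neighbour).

9

The leaves are 1, 2, 3, 4, 5, 7, 8, 10, 11.
That is 9 leaves.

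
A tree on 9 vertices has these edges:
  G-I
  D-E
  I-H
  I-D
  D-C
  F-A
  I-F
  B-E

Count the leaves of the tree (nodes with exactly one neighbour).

The leaves are A, B, C, G, H.
That is 5 leaves.

5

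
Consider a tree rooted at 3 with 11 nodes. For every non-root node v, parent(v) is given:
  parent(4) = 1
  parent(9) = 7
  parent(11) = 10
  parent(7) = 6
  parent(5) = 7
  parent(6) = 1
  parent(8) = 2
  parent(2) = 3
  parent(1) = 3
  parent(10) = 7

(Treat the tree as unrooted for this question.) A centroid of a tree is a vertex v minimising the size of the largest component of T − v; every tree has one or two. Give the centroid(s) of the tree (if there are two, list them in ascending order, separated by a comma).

6

Delete 6: the remaining components have sizes 5, 5. Max 5 ≤ 5, so 6 is a centroid.
No neighbour of 6 does as well, so 6 is the unique centroid.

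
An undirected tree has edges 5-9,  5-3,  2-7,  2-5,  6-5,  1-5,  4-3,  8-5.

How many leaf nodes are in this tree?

Exactly 6 nodes have a single neighbour: 1, 4, 6, 7, 8, 9.

6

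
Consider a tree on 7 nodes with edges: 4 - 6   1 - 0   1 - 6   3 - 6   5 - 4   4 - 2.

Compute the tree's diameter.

BFS from 2 reaches 0 last, at distance 4; BFS from 0 confirms no node is farther.
Path: 2 - 4 - 6 - 1 - 0.

4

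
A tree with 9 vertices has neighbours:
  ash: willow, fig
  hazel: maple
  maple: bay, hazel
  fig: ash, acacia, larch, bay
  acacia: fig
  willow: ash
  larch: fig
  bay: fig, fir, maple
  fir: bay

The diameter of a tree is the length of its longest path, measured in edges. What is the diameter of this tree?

5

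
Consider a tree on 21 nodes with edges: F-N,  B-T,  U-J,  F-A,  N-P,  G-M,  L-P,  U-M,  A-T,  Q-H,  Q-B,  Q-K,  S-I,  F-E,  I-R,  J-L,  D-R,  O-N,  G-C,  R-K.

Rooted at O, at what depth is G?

Path from O to G: O – N – P – L – J – U – M – G, which has 7 edges.

7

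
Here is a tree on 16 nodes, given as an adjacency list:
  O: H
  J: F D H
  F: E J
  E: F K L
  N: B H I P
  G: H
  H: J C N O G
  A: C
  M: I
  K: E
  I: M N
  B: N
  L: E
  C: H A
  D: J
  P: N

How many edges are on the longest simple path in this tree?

7

A longest path is L – E – F – J – H – N – I – M, with 7 edges.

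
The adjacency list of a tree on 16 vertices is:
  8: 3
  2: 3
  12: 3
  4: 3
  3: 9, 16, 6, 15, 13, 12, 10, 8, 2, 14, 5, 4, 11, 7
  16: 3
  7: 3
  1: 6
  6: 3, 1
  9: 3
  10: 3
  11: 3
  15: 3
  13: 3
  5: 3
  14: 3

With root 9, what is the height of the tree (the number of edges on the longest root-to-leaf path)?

1 sits deepest: 9–3–6–1 — 3 edges from the root.

3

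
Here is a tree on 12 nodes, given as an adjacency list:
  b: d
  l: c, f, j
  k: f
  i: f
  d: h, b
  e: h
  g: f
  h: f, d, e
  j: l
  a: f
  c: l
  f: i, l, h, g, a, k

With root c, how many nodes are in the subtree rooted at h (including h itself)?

4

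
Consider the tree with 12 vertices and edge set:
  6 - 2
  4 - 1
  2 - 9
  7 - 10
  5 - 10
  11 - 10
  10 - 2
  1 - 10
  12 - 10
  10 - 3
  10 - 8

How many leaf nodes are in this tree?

9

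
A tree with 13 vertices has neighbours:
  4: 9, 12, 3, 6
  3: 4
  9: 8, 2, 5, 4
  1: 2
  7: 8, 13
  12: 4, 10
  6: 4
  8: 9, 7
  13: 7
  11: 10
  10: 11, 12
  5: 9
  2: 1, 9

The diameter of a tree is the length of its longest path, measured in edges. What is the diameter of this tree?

7

BFS from 13 reaches 11 last, at distance 7; BFS from 11 confirms no node is farther.
Path: 13-7-8-9-4-12-10-11.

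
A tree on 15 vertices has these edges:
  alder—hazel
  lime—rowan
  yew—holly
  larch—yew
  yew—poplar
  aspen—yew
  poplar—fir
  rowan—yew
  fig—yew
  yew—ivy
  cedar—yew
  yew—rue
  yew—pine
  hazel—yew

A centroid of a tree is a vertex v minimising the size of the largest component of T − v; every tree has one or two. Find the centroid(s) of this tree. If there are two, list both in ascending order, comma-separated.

yew

Removing yew splits the tree into components of sizes 2, 2, 2, 1, 1, 1, 1, 1, 1, 1, 1; the largest is 2 ≤ ⌊15/2⌋ = 7.
No neighbour of yew does as well, so yew is the unique centroid.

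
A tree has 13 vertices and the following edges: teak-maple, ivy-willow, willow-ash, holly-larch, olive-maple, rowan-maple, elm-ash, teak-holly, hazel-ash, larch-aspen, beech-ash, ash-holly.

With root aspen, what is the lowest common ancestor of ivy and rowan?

holly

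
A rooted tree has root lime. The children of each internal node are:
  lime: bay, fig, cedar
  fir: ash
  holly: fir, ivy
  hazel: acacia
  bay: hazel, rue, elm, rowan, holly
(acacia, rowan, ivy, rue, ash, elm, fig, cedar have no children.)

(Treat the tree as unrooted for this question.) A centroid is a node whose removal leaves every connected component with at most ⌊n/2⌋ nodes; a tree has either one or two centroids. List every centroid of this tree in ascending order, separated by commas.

Removing bay splits the tree into components of sizes 4, 3, 2, 1, 1, 1; the largest is 4 ≤ ⌊13/2⌋ = 6.
No neighbour of bay does as well, so bay is the unique centroid.

bay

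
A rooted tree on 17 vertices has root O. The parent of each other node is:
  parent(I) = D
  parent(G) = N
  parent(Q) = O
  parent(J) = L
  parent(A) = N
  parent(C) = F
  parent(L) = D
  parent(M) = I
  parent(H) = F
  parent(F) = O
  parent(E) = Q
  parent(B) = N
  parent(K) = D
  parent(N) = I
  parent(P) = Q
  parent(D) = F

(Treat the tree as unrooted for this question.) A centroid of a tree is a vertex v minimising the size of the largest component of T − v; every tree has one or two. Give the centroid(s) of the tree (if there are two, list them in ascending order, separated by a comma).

D

Removing D splits the tree into components of sizes 7, 6, 2, 1; the largest is 7 ≤ ⌊17/2⌋ = 8.
No neighbour of D does as well, so D is the unique centroid.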